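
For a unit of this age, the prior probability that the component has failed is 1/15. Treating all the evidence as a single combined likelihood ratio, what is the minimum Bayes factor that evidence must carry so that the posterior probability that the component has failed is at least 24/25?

336

Prior odds = (1/15)/(14/15) = 1/14.
Target odds = 0.96/0.04 = 24.
Required Bayes factor = 24 ÷ (1/14) = 336.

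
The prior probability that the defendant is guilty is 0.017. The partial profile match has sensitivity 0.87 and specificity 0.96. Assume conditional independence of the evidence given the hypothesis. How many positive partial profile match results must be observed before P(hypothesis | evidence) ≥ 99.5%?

4

Prior odds = 0.017/0.983 = 17/983.
False-positive rate = 1 − 0.96 = 0.04; likelihood ratio of a positive = 0.87/0.04 = 21.75.
Target odds: 0.995 ÷ 0.005 = 199.
Require 21.75ⁿ ≥ 199 ÷ (17/983) = 195617/17.
21.75³ = 658503/64 falls short of 195617/17 but 21.75⁴ = 57289761/256 reaches it, so n = 4.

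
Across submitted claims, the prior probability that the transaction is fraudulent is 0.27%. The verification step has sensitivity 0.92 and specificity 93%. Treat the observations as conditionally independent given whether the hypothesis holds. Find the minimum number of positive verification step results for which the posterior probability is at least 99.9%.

Prior odds: 0.0027 ÷ 0.9973 = 27/9973.
False-positive rate = 1 − 0.93 = 0.07; likelihood ratio of a positive = 0.92/0.07 = 92/7.
Target odds: 0.999 ÷ 0.001 = 999.
Need (27/9973) × (92/7)ⁿ ≥ 999, i.e. (92/7)ⁿ ≥ 369001.
(92/7)⁴ = 71639296/2401 falls short of 369001 but (92/7)⁵ ≈392147 reaches it, so n = 5.

5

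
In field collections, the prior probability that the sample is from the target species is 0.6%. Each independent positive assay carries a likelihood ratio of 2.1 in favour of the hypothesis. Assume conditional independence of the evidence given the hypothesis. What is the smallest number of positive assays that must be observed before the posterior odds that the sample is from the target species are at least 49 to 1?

Prior odds: 0.006 ÷ 0.994 = 3/497.
Likelihood ratio per positive assay = 2.1.
Target odds = 49.
Require 2.1ⁿ ≥ 49 ÷ (3/497) = 24353/3.
2.1¹² ≈7355.83 falls short of 24353/3 but 2.1¹³ ≈15447.2 reaches it, so n = 13.

13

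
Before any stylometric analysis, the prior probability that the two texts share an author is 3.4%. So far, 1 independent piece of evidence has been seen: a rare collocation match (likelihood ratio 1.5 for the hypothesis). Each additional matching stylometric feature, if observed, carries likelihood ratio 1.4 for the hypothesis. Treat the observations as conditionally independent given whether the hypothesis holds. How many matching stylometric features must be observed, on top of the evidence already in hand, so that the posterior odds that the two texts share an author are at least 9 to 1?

Prior odds = 0.034/0.966 = 17/483.
Bayes factor of the evidence already in hand = 1.5.
Odds after that evidence = (17/483) × 1.5 = 17/322.
Target odds = 9.
Need 1.4ⁿ ≥ 9 ÷ (17/322) = 2898/17.
1.4¹⁵ ≈155.568 falls short of 2898/17 but 1.4¹⁶ ≈217.795 reaches it, so n = 16.

16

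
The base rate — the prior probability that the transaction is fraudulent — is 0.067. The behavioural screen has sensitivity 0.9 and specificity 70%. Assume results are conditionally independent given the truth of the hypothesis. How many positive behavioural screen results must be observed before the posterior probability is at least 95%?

Prior odds = 0.067/0.933 = 67/933.
False-positive rate = 1 − 0.7 = 0.3; likelihood ratio of a positive = 0.9/0.3 = 3.
Target posterior odds = 0.95/0.05 = 19.
Require 3ⁿ ≥ 19 ÷ (67/933) = 17727/67.
3⁵ = 243 falls short of 17727/67 but 3⁶ = 729 reaches it, so n = 6.

6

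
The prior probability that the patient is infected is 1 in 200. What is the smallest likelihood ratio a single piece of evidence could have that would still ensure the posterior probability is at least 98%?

9751

Prior odds = 0.005/0.995 = 1/199.
Target odds = 0.98/0.02 = 49.
Required Bayes factor = 49 ÷ (1/199) = 9751.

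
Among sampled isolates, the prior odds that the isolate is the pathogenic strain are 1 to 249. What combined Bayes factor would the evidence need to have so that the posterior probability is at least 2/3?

Prior odds = 1/249.
Target odds = (2/3)/(1/3) = 2.
Required Bayes factor = 2 ÷ (1/249) = 498.

498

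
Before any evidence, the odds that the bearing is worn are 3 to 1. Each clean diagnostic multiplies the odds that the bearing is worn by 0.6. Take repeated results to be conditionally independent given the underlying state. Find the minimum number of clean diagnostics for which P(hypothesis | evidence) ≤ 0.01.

Prior odds = 3.
Likelihood ratio per clean diagnostic = 0.6.
Target odds: 0.01 ÷ 0.99 = 1/99.
Require 0.6ⁿ ≤ 1/99 ÷ 3 = 1/297.
0.6¹¹ = 177147/48828125 is still above 1/297 but 0.6¹² = 531441/244140625 is at or below it, so n = 12.

12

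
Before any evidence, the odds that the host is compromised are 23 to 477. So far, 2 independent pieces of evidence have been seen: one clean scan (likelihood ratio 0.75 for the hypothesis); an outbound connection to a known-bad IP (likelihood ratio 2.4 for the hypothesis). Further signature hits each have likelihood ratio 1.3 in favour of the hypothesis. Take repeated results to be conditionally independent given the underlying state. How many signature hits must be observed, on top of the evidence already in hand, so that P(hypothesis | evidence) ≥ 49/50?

Prior odds = 23/477.
Combined Bayes factor of the evidence already in hand = 0.75 × 2.4 = 1.8.
Odds after that evidence = (23/477) × 1.8 = 23/265.
Target odds = 0.98/0.02 = 49.
Need 1.3ⁿ ≥ 49 ÷ (23/265) = 12985/23.
1.3²⁴ ≈542.801 falls short of 12985/23 but 1.3²⁵ ≈705.641 reaches it, so n = 25.

25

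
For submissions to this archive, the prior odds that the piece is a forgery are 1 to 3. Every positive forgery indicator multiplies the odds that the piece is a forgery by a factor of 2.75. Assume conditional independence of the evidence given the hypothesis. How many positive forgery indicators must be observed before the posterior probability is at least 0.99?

6

Prior odds = 1/3.
Likelihood ratio per positive forgery indicator = 2.75.
Target odds: 0.99 ÷ 0.01 = 99.
Need (1/3) × 2.75ⁿ ≥ 99, i.e. 2.75ⁿ ≥ 297.
2.75⁵ = 161051/1024 falls short of 297 but 2.75⁶ = 1771561/4096 reaches it, so n = 6.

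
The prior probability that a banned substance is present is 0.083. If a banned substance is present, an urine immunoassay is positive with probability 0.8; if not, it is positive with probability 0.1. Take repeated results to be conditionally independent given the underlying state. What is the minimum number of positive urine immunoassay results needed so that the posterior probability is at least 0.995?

4

Prior odds = 0.083/0.917 = 83/917.
Likelihood ratio of a positive = 0.8/0.1 = 8.
Target posterior odds = 0.995/0.005 = 199.
Need (83/917) × 8ⁿ ≥ 199, i.e. 8ⁿ ≥ 182483/83.
8³ = 512 falls short of 182483/83 but 8⁴ = 4096 reaches it, so n = 4.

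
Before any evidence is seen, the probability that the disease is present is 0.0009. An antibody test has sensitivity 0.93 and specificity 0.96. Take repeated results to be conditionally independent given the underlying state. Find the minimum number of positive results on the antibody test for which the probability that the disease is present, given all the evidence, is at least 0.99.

4

Prior odds: 0.0009 ÷ 0.9991 = 9/9991.
False-positive rate = 1 − 0.96 = 0.04; likelihood ratio of a positive = 0.93/0.04 = 23.25.
Target odds: 0.99 ÷ 0.01 = 99.
Need (9/9991) × 23.25ⁿ ≥ 99, i.e. 23.25ⁿ ≥ 109901.
23.25³ = 804357/64 falls short of 109901 but 23.25⁴ = 74805201/256 reaches it, so n = 4.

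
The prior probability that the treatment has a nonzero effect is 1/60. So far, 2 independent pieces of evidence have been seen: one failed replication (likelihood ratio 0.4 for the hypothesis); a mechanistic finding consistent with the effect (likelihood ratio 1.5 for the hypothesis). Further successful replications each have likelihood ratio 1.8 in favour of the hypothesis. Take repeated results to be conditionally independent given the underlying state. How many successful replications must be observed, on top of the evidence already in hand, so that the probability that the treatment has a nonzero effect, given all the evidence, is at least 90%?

12

Prior odds = (1/60)/(59/60) = 1/59.
Combined Bayes factor of the evidence already in hand = 0.4 × 1.5 = 0.6.
Odds after that evidence = (1/59) × 0.6 = 3/295.
Target odds = 0.9/0.1 = 9.
Need 1.8ⁿ ≥ 9 ÷ (3/295) = 885.
1.8¹¹ ≈642.684 falls short of 885 but 1.8¹² ≈1156.83 reaches it, so n = 12.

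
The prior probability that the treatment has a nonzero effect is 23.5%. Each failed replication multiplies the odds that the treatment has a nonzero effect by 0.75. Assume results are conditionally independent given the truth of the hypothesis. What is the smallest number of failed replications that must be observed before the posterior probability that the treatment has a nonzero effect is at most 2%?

Prior odds: 0.235 ÷ 0.765 = 47/153.
Likelihood ratio per failed replication = 0.75.
Target odds: 0.02 ÷ 0.98 = 1/49.
Require 0.75ⁿ ≤ 1/49 ÷ (47/153) = 153/2303.
0.75⁹ = 19683/262144 is still above 153/2303 but 0.75¹⁰ = 59049/1048576 is at or below it, so n = 10.

10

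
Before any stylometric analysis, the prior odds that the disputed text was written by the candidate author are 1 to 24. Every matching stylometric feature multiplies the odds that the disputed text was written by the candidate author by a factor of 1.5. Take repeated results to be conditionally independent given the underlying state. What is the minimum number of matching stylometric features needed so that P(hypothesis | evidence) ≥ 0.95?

16

Prior odds = 1/24.
Likelihood ratio per matching stylometric feature = 1.5.
Target odds: 0.95 ÷ 0.05 = 19.
Require 1.5ⁿ ≥ 19 ÷ (1/24) = 456.
1.5¹⁵ = 14348907/32768 falls short of 456 but 1.5¹⁶ = 43046721/65536 reaches it, so n = 16.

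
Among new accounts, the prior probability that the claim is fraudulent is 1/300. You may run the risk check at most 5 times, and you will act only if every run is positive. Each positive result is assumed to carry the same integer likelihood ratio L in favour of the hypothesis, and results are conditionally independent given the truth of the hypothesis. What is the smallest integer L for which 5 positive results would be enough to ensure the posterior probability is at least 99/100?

8

Prior odds = (1/300)/(299/300) = 1/299.
Target odds = 0.99/0.01 = 99.
Need L⁵ ≥ 99 ÷ (1/299) = 29601.
7⁵ = 16807 < 29601 ≤ 32768 = 8⁵, so L = 8.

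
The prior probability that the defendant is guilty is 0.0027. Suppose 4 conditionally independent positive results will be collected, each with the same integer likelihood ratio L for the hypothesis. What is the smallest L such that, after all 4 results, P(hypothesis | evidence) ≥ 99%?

14

Prior odds = 0.0027/0.9973 = 27/9973.
Target odds = 0.99/0.01 = 99.
Need L⁴ ≥ 99 ÷ (27/9973) = 109703/3.
13⁴ = 28561 < 109703/3 ≤ 38416 = 14⁴, so L = 14.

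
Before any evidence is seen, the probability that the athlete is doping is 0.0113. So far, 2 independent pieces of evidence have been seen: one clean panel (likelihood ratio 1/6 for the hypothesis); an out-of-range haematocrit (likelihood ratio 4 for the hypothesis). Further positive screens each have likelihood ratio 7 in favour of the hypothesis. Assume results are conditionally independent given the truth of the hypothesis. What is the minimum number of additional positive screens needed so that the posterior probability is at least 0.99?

Prior odds = 0.0113/0.9887 = 113/9887.
Combined Bayes factor of the evidence already in hand = (1/6) × 4 = 2/3.
Odds after that evidence = (113/9887) × 2/3 = 226/29661.
Target odds = 0.99/0.01 = 99.
Need 7ⁿ ≥ 99 ÷ (226/29661) = 2936439/226.
7⁴ = 2401 falls short of 2936439/226 but 7⁵ = 16807 reaches it, so n = 5.

5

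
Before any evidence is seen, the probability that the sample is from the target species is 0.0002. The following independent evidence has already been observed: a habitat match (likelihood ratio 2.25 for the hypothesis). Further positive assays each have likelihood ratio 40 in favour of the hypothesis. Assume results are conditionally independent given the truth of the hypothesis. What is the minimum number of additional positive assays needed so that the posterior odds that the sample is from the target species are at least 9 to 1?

Prior odds = 0.0002/0.9998 = 1/4999.
Bayes factor of the evidence already in hand = 2.25.
Odds after that evidence = (1/4999) × 2.25 = 9/19996.
Target odds = 9.
Need 40ⁿ ≥ 9 ÷ (9/19996) = 19996.
40² = 1600 falls short of 19996 but 40³ = 64000 reaches it, so n = 3.

3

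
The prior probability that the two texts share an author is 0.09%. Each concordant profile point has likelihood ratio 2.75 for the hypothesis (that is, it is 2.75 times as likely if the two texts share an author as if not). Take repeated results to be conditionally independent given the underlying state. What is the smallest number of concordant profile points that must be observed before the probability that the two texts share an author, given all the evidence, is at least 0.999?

14

Prior odds: 0.0009 ÷ 0.9991 = 9/9991.
Likelihood ratio per concordant profile point = 2.75.
Target odds: 0.999 ÷ 0.001 = 999.
Need (9/9991) × 2.75ⁿ ≥ 999, i.e. 2.75ⁿ ≥ 1109001.
2.75¹³ ≈514428 falls short of 1109001 but 2.75¹⁴ ≈1.41468e+06 reaches it, so n = 14.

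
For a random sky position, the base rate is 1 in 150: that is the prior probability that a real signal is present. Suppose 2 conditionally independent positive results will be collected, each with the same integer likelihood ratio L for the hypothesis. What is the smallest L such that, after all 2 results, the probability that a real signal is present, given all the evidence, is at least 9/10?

37

Prior odds = (1/150)/(149/150) = 1/149.
Target odds = 0.9/0.1 = 9.
Need L² ≥ 9 ÷ (1/149) = 1341.
36² = 1296 < 1341 ≤ 1369 = 37², so L = 37.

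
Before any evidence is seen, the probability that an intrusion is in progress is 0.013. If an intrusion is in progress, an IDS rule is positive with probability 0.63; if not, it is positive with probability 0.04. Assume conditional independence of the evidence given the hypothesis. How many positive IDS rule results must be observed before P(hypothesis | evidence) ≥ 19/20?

Prior odds: 0.013 ÷ 0.987 = 13/987.
Likelihood ratio of a positive = 0.63/0.04 = 15.75.
Target posterior odds = 0.95/0.05 = 19.
Require 15.75ⁿ ≥ 19 ÷ (13/987) = 18753/13.
15.75² = 248.0625 falls short of 18753/13 but 15.75³ = 3906.984375 reaches it, so n = 3.

3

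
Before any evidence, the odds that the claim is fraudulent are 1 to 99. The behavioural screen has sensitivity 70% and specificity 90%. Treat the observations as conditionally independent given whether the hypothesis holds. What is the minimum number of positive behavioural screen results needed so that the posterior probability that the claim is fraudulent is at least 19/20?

Prior odds = 1/99.
False-positive rate = 1 − 0.9 = 0.1; likelihood ratio of a positive = 0.7/0.1 = 7.
Target posterior odds = 0.95/0.05 = 19.
Need (1/99) × 7ⁿ ≥ 19, i.e. 7ⁿ ≥ 1881.
7³ = 343 falls short of 1881 but 7⁴ = 2401 reaches it, so n = 4.

4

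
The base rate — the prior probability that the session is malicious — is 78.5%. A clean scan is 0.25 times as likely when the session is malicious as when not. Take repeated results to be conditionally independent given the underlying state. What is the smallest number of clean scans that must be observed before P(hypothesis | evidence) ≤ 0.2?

Prior odds = 0.785/0.215 = 157/43.
Likelihood ratio per clean scan = 0.25.
Target posterior odds = 0.2/0.8 = 0.25.
Require 0.25ⁿ ≤ 0.25 ÷ (157/43) = 43/628.
0.25¹ = 0.25 is still above 43/628 but 0.25² = 0.0625 is at or below it, so n = 2.

2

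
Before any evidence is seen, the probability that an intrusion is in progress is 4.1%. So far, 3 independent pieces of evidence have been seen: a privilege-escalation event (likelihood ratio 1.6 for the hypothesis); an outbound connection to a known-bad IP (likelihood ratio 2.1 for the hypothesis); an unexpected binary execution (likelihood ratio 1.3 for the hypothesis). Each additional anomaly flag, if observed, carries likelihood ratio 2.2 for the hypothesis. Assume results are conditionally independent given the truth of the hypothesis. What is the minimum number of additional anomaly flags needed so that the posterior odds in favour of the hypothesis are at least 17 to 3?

5

Prior odds = 0.041/0.959 = 41/959.
Combined Bayes factor of the evidence already in hand = 1.6 × 2.1 × 1.3 = 4.368.
Odds after that evidence = (41/959) × 4.368 = 3198/17125.
Target odds = 17/3.
Need 2.2ⁿ ≥ 17/3 ÷ (3198/17125) = 291125/9594.
2.2⁴ = 23.4256 falls short of 291125/9594 but 2.2⁵ = 51.53632 reaches it, so n = 5.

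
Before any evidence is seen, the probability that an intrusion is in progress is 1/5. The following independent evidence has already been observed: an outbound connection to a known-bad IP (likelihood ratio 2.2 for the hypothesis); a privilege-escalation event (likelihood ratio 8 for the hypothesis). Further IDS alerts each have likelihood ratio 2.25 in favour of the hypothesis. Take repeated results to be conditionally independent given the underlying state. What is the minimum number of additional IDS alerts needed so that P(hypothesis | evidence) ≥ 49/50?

3

Prior odds = 0.2/0.8 = 0.25.
Combined Bayes factor of the evidence already in hand = 2.2 × 8 = 17.6.
Odds after that evidence = 0.25 × 17.6 = 4.4.
Target odds = 0.98/0.02 = 49.
Need 2.25ⁿ ≥ 49 ÷ 4.4 = 245/22.
2.25² = 5.0625 falls short of 245/22 but 2.25³ = 11.390625 reaches it, so n = 3.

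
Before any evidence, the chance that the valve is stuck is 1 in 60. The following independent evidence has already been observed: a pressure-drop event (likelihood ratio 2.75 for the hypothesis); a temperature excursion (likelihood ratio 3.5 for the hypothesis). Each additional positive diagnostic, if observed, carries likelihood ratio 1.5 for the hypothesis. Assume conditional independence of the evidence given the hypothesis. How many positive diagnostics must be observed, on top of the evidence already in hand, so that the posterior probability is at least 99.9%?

22

Prior odds = (1/60)/(59/60) = 1/59.
Combined Bayes factor of the evidence already in hand = 2.75 × 3.5 = 9.625.
Odds after that evidence = (1/59) × 9.625 = 77/472.
Target odds = 0.999/0.001 = 999.
Need 1.5ⁿ ≥ 999 ÷ (77/472) = 471528/77.
1.5²¹ ≈4987.89 falls short of 471528/77 but 1.5²² ≈7481.83 reaches it, so n = 22.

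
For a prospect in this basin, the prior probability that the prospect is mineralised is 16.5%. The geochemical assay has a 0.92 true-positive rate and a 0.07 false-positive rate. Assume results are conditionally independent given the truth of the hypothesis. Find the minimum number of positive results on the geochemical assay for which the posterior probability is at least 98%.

Prior odds = 0.165/0.835 = 33/167.
Likelihood ratio of a positive result = 0.92/0.07 = 92/7.
Target posterior odds = 0.98/0.02 = 49.
Need (33/167) × (92/7)ⁿ ≥ 49, i.e. (92/7)ⁿ ≥ 8183/33.
(92/7)² = 8464/49 falls short of 8183/33 but (92/7)³ = 778688/343 reaches it, so n = 3.

3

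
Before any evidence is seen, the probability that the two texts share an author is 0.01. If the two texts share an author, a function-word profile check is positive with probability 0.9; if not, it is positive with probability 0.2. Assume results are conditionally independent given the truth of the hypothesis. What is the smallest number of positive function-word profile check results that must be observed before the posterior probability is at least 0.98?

Prior odds: 0.01 ÷ 0.99 = 1/99.
Likelihood ratio of a positive = 0.9/0.2 = 4.5.
Target posterior odds = 0.98/0.02 = 49.
Require 4.5ⁿ ≥ 49 ÷ (1/99) = 4851.
4.5⁵ = 1845.28125 falls short of 4851 but 4.5⁶ = 8303.765625 reaches it, so n = 6.

6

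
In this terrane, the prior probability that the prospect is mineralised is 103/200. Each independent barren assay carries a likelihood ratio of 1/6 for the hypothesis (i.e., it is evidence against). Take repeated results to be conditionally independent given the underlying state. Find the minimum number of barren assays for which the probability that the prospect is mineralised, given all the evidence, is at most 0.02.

3

Prior odds: 0.515 ÷ 0.485 = 103/97.
Likelihood ratio per barren assay = 1/6.
Target posterior odds = 0.02/0.98 = 1/49.
Require (1/6)ⁿ ≤ 1/49 ÷ (103/97) = 97/5047.
(1/6)² = 1/36 is still above 97/5047 but (1/6)³ = 1/216 is at or below it, so n = 3.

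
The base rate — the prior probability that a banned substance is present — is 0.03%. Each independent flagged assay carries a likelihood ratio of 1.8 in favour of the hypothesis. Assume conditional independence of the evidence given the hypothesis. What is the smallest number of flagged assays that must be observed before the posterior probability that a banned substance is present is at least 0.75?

Prior odds: 0.0003 ÷ 0.9997 = 3/9997.
Likelihood ratio per flagged assay = 1.8.
Target odds: 0.75 ÷ 0.25 = 3.
Require 1.8ⁿ ≥ 3 ÷ (3/9997) = 9997.
1.8¹⁵ ≈6746.64 falls short of 9997 but 1.8¹⁶ ≈12144 reaches it, so n = 16.

16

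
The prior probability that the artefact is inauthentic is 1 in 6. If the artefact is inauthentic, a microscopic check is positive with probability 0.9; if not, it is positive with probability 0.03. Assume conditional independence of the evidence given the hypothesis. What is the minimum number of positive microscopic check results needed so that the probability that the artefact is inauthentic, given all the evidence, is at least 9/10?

Prior odds: (1/6) ÷ (5/6) = 0.2.
Likelihood ratio of a positive = 0.9/0.03 = 30.
Target odds: 0.9 ÷ 0.1 = 9.
Need 0.2 × 30ⁿ ≥ 9, i.e. 30ⁿ ≥ 45.
30¹ = 30 falls short of 45 but 30² = 900 reaches it, so n = 2.

2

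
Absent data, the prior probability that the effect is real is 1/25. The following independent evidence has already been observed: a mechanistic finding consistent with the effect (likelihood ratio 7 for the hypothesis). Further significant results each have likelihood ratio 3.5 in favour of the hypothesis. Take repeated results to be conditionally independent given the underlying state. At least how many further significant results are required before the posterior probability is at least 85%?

Prior odds = 0.04/0.96 = 1/24.
Bayes factor of the evidence already in hand = 7.
Odds after that evidence = (1/24) × 7 = 7/24.
Target odds = 0.85/0.15 = 17/3.
Need 3.5ⁿ ≥ 17/3 ÷ (7/24) = 136/7.
3.5² = 12.25 falls short of 136/7 but 3.5³ = 42.875 reaches it, so n = 3.

3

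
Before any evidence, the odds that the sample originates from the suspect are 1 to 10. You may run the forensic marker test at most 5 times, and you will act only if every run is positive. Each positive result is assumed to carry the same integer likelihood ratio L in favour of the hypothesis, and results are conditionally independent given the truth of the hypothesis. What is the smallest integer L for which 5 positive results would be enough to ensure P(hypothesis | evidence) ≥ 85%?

Prior odds = 0.1.
Target odds = 0.85/0.15 = 17/3.
Need L⁵ ≥ 17/3 ÷ 0.1 = 170/3.
2⁵ = 32 < 170/3 ≤ 243 = 3⁵, so L = 3.

3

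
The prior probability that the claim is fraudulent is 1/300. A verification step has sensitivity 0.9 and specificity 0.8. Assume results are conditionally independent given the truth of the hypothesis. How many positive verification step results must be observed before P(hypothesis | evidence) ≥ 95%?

Prior odds = (1/300)/(299/300) = 1/299.
False-positive rate = 1 − 0.8 = 0.2; likelihood ratio of a positive = 0.9/0.2 = 4.5.
Target posterior odds = 0.95/0.05 = 19.
Require 4.5ⁿ ≥ 19 ÷ (1/299) = 5681.
4.5⁵ = 1845.28125 falls short of 5681 but 4.5⁶ = 8303.765625 reaches it, so n = 6.

6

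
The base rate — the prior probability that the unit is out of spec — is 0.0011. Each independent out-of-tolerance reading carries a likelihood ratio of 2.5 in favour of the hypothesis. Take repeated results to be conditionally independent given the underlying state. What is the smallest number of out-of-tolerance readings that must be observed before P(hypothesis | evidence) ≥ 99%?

13

Prior odds = 0.0011/0.9989 = 11/9989.
Likelihood ratio per out-of-tolerance reading = 2.5.
Target odds: 0.99 ÷ 0.01 = 99.
Need (11/9989) × 2.5ⁿ ≥ 99, i.e. 2.5ⁿ ≥ 89901.
2.5¹² = 244140625/4096 falls short of 89901 but 2.5¹³ ≈149012 reaches it, so n = 13.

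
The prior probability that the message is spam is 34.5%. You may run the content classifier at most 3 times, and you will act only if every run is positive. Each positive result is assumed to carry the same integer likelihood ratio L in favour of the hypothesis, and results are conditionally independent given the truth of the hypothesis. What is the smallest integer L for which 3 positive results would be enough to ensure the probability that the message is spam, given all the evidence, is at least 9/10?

3

Prior odds = 0.345/0.655 = 69/131.
Target odds = 0.9/0.1 = 9.
Need L³ ≥ 9 ÷ (69/131) = 393/23.
2³ = 8 < 393/23 ≤ 27 = 3³, so L = 3.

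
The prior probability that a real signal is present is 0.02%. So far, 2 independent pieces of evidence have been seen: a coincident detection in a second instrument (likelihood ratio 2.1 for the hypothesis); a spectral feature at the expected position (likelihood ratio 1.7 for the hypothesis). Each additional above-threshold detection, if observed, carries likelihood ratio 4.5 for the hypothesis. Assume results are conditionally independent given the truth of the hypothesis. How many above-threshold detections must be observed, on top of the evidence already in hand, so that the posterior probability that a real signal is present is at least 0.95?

7

Prior odds = 0.0002/0.9998 = 1/4999.
Combined Bayes factor of the evidence already in hand = 2.1 × 1.7 = 3.57.
Odds after that evidence = (1/4999) × 3.57 = 357/499900.
Target odds = 0.95/0.05 = 19.
Need 4.5ⁿ ≥ 19 ÷ (357/499900) = 9498100/357.
4.5⁶ = 8303.765625 falls short of 9498100/357 but 4.5⁷ = 4782969/128 reaches it, so n = 7.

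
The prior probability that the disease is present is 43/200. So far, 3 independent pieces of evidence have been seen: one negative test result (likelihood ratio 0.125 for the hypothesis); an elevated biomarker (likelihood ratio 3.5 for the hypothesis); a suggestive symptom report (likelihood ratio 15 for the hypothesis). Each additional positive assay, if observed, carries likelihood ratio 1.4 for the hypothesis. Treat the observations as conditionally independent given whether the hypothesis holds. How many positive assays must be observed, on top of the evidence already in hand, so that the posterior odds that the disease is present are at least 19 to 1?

8

Prior odds = 0.215/0.785 = 43/157.
Combined Bayes factor of the evidence already in hand = 0.125 × 3.5 × 15 = 6.5625.
Odds after that evidence = (43/157) × 6.5625 = 4515/2512.
Target odds = 19.
Need 1.4ⁿ ≥ 19 ÷ (4515/2512) = 47728/4515.
1.4⁷ = 823543/78125 falls short of 47728/4515 but 1.4⁸ = 5764801/390625 reaches it, so n = 8.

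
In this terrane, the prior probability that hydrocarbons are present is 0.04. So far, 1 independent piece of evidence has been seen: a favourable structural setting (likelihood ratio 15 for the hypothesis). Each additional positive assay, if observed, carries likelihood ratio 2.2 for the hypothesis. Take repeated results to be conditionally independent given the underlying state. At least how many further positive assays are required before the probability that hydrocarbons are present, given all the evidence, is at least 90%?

Prior odds = 0.04/0.96 = 1/24.
Bayes factor of the evidence already in hand = 15.
Odds after that evidence = (1/24) × 15 = 0.625.
Target odds = 0.9/0.1 = 9.
Need 2.2ⁿ ≥ 9 ÷ 0.625 = 14.4.
2.2³ = 10.648 falls short of 14.4 but 2.2⁴ = 23.4256 reaches it, so n = 4.

4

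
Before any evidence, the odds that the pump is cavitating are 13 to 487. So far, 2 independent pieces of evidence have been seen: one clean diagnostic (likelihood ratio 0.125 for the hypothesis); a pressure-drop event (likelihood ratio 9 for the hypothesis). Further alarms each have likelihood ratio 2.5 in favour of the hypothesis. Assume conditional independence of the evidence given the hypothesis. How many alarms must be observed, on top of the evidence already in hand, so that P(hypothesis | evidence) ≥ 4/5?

Prior odds = 13/487.
Combined Bayes factor of the evidence already in hand = 0.125 × 9 = 1.125.
Odds after that evidence = (13/487) × 1.125 = 117/3896.
Target odds = 0.8/0.2 = 4.
Need 2.5ⁿ ≥ 4 ÷ (117/3896) = 15584/117.
2.5⁵ = 97.65625 falls short of 15584/117 but 2.5⁶ = 244.140625 reaches it, so n = 6.

6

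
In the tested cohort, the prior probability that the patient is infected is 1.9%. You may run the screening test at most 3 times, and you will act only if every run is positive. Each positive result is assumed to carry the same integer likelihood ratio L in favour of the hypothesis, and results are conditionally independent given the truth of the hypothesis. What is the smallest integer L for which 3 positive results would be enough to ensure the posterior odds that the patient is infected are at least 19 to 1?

Prior odds = 0.019/0.981 = 19/981.
Target odds = 19.
Need L³ ≥ 19 ÷ (19/981) = 981.
9³ = 729 < 981 ≤ 1000 = 10³, so L = 10.

10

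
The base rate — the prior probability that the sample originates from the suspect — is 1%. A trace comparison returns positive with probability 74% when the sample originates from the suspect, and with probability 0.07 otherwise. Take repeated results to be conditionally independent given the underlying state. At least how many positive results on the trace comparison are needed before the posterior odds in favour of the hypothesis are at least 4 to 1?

3

Prior odds: 0.01 ÷ 0.99 = 1/99.
Likelihood ratio of a positive result = 0.74/0.07 = 74/7.
Target odds = 4.
Need (1/99) × (74/7)ⁿ ≥ 4, i.e. (74/7)ⁿ ≥ 396.
(74/7)² = 5476/49 falls short of 396 but (74/7)³ = 405224/343 reaches it, so n = 3.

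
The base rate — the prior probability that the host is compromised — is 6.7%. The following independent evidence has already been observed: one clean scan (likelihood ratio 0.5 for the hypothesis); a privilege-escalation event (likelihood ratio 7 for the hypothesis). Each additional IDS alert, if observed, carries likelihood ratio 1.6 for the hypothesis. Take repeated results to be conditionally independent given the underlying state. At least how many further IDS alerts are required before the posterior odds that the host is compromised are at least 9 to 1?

8

Prior odds = 0.067/0.933 = 67/933.
Combined Bayes factor of the evidence already in hand = 0.5 × 7 = 3.5.
Odds after that evidence = (67/933) × 3.5 = 469/1866.
Target odds = 9.
Need 1.6ⁿ ≥ 9 ÷ (469/1866) = 16794/469.
1.6⁷ = 2097152/78125 falls short of 16794/469 but 1.6⁸ = 16777216/390625 reaches it, so n = 8.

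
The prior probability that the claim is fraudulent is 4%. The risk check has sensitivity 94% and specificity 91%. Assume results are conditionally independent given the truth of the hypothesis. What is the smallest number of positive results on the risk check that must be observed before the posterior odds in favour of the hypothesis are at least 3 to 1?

2

Prior odds = 0.04/0.96 = 1/24.
False-positive rate = 1 − 0.91 = 0.09; likelihood ratio of a positive = 0.94/0.09 = 94/9.
Target odds = 3.
Require (94/9)ⁿ ≥ 3 ÷ (1/24) = 72.
(94/9)¹ = 94/9 falls short of 72 but (94/9)² = 8836/81 reaches it, so n = 2.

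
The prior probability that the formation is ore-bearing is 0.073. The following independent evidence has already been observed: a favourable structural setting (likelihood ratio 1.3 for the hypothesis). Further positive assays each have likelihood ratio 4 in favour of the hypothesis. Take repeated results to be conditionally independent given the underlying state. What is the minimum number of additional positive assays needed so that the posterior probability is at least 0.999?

7

Prior odds = 0.073/0.927 = 73/927.
Bayes factor of the evidence already in hand = 1.3.
Odds after that evidence = (73/927) × 1.3 = 949/9270.
Target odds = 0.999/0.001 = 999.
Need 4ⁿ ≥ 999 ÷ (949/9270) = 9260730/949.
4⁶ = 4096 falls short of 9260730/949 but 4⁷ = 16384 reaches it, so n = 7.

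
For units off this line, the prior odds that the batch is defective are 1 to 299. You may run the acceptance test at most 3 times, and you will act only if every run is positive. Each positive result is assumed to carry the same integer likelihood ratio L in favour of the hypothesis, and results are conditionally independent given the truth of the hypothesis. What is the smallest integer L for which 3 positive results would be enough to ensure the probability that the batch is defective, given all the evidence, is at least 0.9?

14

Prior odds = 1/299.
Target odds = 0.9/0.1 = 9.
Need L³ ≥ 9 ÷ (1/299) = 2691.
13³ = 2197 < 2691 ≤ 2744 = 14³, so L = 14.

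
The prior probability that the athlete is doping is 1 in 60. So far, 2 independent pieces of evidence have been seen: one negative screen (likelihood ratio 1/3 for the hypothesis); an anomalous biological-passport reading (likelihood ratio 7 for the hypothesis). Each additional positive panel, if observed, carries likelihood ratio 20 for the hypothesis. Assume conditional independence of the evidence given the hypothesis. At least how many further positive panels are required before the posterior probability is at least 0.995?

Prior odds = (1/60)/(59/60) = 1/59.
Combined Bayes factor of the evidence already in hand = (1/3) × 7 = 7/3.
Odds after that evidence = (1/59) × 7/3 = 7/177.
Target odds = 0.995/0.005 = 199.
Need 20ⁿ ≥ 199 ÷ (7/177) = 35223/7.
20² = 400 falls short of 35223/7 but 20³ = 8000 reaches it, so n = 3.

3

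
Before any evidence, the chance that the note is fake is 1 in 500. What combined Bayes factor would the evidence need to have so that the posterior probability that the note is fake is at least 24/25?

11976

Prior odds = 0.002/0.998 = 1/499.
Target odds = 0.96/0.04 = 24.
Required Bayes factor = 24 ÷ (1/499) = 11976.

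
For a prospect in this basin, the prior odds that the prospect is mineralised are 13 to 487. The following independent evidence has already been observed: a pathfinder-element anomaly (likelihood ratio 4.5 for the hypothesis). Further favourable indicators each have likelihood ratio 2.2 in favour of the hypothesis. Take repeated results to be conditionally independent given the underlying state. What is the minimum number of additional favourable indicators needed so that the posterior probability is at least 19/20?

Prior odds = 13/487.
Bayes factor of the evidence already in hand = 4.5.
Odds after that evidence = (13/487) × 4.5 = 117/974.
Target odds = 0.95/0.05 = 19.
Need 2.2ⁿ ≥ 19 ÷ (117/974) = 18506/117.
2.2⁶ = 1771561/15625 falls short of 18506/117 but 2.2⁷ = 19487171/78125 reaches it, so n = 7.

7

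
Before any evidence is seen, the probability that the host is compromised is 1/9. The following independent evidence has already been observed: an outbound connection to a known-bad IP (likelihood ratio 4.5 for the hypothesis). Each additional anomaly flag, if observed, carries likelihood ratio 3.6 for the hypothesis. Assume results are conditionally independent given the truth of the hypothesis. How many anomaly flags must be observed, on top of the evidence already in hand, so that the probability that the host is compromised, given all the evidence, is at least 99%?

5

Prior odds = (1/9)/(8/9) = 0.125.
Bayes factor of the evidence already in hand = 4.5.
Odds after that evidence = 0.125 × 4.5 = 0.5625.
Target odds = 0.99/0.01 = 99.
Need 3.6ⁿ ≥ 99 ÷ 0.5625 = 176.
3.6⁴ = 167.9616 falls short of 176 but 3.6⁵ = 604.66176 reaches it, so n = 5.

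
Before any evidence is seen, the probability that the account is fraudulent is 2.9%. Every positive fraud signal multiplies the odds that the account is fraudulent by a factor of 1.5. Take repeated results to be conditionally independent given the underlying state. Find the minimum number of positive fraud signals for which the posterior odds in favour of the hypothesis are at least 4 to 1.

Prior odds = 0.029/0.971 = 29/971.
Likelihood ratio per positive fraud signal = 1.5.
Target odds = 4.
Require 1.5ⁿ ≥ 4 ÷ (29/971) = 3884/29.
1.5¹² = 531441/4096 falls short of 3884/29 but 1.5¹³ = 1594323/8192 reaches it, so n = 13.

13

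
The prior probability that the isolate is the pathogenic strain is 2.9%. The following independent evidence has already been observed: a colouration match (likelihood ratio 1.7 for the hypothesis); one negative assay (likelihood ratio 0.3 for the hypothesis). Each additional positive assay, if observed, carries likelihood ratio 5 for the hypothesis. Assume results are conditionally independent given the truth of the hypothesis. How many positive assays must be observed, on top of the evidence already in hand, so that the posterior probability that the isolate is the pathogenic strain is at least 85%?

Prior odds = 0.029/0.971 = 29/971.
Combined Bayes factor of the evidence already in hand = 1.7 × 0.3 = 0.51.
Odds after that evidence = (29/971) × 0.51 = 1479/97100.
Target odds = 0.85/0.15 = 17/3.
Need 5ⁿ ≥ 17/3 ÷ (1479/97100) = 97100/261.
5³ = 125 falls short of 97100/261 but 5⁴ = 625 reaches it, so n = 4.

4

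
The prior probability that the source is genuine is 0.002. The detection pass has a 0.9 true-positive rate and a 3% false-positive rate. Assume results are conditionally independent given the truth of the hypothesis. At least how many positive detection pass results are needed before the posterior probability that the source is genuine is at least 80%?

Prior odds: 0.002 ÷ 0.998 = 1/499.
Likelihood ratio of a positive result = 0.9/0.03 = 30.
Target posterior odds = 0.8/0.2 = 4.
Need (1/499) × 30ⁿ ≥ 4, i.e. 30ⁿ ≥ 1996.
30² = 900 falls short of 1996 but 30³ = 27000 reaches it, so n = 3.

3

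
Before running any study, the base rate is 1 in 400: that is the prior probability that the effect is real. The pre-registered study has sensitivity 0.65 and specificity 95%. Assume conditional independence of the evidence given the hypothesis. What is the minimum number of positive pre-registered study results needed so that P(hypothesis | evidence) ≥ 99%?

Prior odds: 0.0025 ÷ 0.9975 = 1/399.
False-positive rate = 1 − 0.95 = 0.05; likelihood ratio of a positive = 0.65/0.05 = 13.
Target posterior odds = 0.99/0.01 = 99.
Require 13ⁿ ≥ 99 ÷ (1/399) = 39501.
13⁴ = 28561 falls short of 39501 but 13⁵ = 371293 reaches it, so n = 5.

5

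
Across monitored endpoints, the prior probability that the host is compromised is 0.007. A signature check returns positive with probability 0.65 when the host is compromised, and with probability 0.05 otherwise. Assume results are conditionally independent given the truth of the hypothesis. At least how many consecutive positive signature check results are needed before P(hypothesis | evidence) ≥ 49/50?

Prior odds = 0.007/0.993 = 7/993.
Likelihood ratio of a positive result = 0.65/0.05 = 13.
Target odds: 0.98 ÷ 0.02 = 49.
Need (7/993) × 13ⁿ ≥ 49, i.e. 13ⁿ ≥ 6951.
13³ = 2197 falls short of 6951 but 13⁴ = 28561 reaches it, so n = 4.

4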